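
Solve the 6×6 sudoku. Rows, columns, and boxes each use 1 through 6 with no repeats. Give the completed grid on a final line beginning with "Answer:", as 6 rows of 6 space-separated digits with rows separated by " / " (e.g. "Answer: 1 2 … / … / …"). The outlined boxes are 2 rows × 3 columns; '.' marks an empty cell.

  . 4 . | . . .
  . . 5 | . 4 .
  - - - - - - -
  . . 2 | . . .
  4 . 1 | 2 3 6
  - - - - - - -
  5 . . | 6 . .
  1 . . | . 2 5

Step 1. [r2c2∈{1,2,3,6}] across col 2, 1 lands solely at r2c2, so r2c2=1.
Step 2. [r2c4∈{3}] nothing but 3 survives at r2c4. So r2c4=3.
Step 3. [r2c1∈{2,6}] 6 has one home in row 2: r2c1. So r2c1=6.
Step 4. [r5c6∈{1,3,4}] across col 6, 3 lands solely at r5c6 ⇒ r5c6=3.
Step 5. [r3c2∈{3,5,6}] r3c2 is the only open cell in row 3 admitting 6. So r3c2=6.
Step 6. [r5c5∈{1}] nothing but 1 survives at r5c5, so r5c5=1.
Step 7. [r1c3∈{3}] r1c3 has the single candidate 3. So r1c3=3.
Step 8. [r3c6∈{1,4}] in col 6, 4 fits only at r3c6. So r3c6=4.
Step 9. [r3c5∈{5}] r3c5 is down to just 5 ⇒ r3c5=5.
Step 10. [r1c6∈{1,2}] r1c6 is the only open cell in col 6 admitting 1, so r1c6=1.
Step 11. [r5c3∈{4}] only 4 remains possible at r5c3. So r5c3=4.
Step 12. [r1c4∈{5}] r1c4 has the single candidate 5. So r1c4=5.
Step 13. [r6c2∈{3}] nothing but 3 survives at r6c2 ⇒ r6c2=3.
Step 14. [r6c3∈{6}] r6c3 has the single candidate 6 ⇒ r6c3=6.
Step 15. [r1c1∈{2}] nothing but 2 survives at r1c1, so r1c1=2.
Step 16. [r4c2∈{5}] r4c2 has the single candidate 5, so r4c2=5.
Step 17. [r1c5∈{6}] r1c5's peers cover all but 6 ⇒ r1c5=6.
Step 18. [r5c2∈{2}] r5c2 has the single candidate 2. So r5c2=2.
Step 19. [r2c6∈{2}] r2c6 is down to just 2, so r2c6=2.
Step 20. [r3c1∈{3}] r3c1's peers cover all but 3. So r3c1=3.
Step 21. [r6c4∈{4}] r6c4 is down to just 4. So r6c4=4.
Step 22. [r3c4∈{1}] r3c4's peers cover all but 1, so r3c4=1.

Answer: 2 4 3 5 6 1 / 6 1 5 3 4 2 / 3 6 2 1 5 4 / 4 5 1 2 3 6 / 5 2 4 6 1 3 / 1 3 6 4 2 5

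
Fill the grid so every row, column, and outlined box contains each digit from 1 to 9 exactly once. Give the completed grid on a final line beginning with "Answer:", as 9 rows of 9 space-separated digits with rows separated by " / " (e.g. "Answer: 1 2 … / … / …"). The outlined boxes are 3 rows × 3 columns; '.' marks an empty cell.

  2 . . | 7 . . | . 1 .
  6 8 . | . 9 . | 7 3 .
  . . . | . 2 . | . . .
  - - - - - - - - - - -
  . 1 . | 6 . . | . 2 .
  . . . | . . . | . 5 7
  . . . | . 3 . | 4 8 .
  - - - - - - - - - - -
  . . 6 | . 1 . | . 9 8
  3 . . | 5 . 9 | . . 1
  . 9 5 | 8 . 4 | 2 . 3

Step 1. [r4c9∈{9}] r4c9's peers cover all but 9. So r4c9=9.
Step 2. [r8c7∈{6}] only 6 remains possible at r8c7 ⇒ r8c7=6.
Step 3. [r8c5∈{7}] nothing but 7 survives at r8c5, so r8c5=7.
Step 4. [r5c2∈{2,3,4,6}] across row 5, 6 lands solely at r5c2. So r5c2=6.
Step 5. [r3c8∈{4,6}] 6 has one home in col 8: r3c8 ⇒ r3c8=6.
Step 6. [r1c6∈{3,5,6,8}] in col 6, 6 fits only at r1c6 ⇒ r1c6=6.
Step 7. [r8c3∈{2,4,8}] row 8 places 8 nowhere but r8c3. So r8c3=8.
Step 8. [r5c7∈{1,3}] across col 7, 1 lands solely at r5c7, so r5c7=1.
Step 9. [r5c3∈{2,3,4,9}] r5c3 is the only open cell in row 5 admitting 3. So r5c3=3.
Step 10. [r6c3∈{2,7,9}] 2 has one home in col 3: r6c3 ⇒ r6c3=2.
Step 11. [r1c2∈{3,4,5}] r1c2 is the only open cell in row 1 admitting 3, so r1c2=3.
Step 12. [r2c9∈{2,4,5}] row 2 places 2 nowhere but r2c9. So r2c9=2.
Step 13. [r2c6∈{1,5}] across row 2, 5 lands solely at r2c6 ⇒ r2c6=5.
Step 14. [r4c5∈{4,5,8}] col 5 places 5 nowhere but r4c5, so r4c5=5.
Step 15. [r8c2∈{2,4}] 2 has one home in row 8: r8c2, so r8c2=2.
Step 16. [r7c7∈{5}] nothing but 5 survives at r7c7. So r7c7=5.
Step 17. [r1c9∈{4,5}] 5 has one home in row 1: r1c9 ⇒ r1c9=5.
Step 18. [r3c9∈{4}] r3c9 is down to just 4, so r3c9=4.
Step 19. [r9c1∈{1,7}] row 9 places 1 nowhere but r9c1 ⇒ r9c1=1.
Step 20. [r7c2∈{4,7}] across col 2, 4 lands solely at r7c2, so r7c2=4.
Step 21. [r7c1∈{7}] r7c1's peers cover all but 7 ⇒ r7c1=7.
Step 22. [r3c1∈{5,9}] the only places for 9 in box 4 are along col 1 ⇒ r3c1≠9.
Step 23. [r3c1∈{5}] nothing but 5 survives at r3c1, so r3c1=5.
Step 24. [r3c2∈{7}] r3c2 is down to just 7 ⇒ r3c2=7.
Step 25. [r6c6∈{1,7}] in row 6, 7 fits only at r6c6, so r6c6=7.
Step 26. [r3c6∈{1,3,8}] 1 has one home in col 6: r3c6 ⇒ r3c6=1.
Step 27. [r4c6∈{8}] nothing but 8 survives at r4c6 ⇒ r4c6=8.
Step 28. [r5c5∈{4}] nothing but 4 survives at r5c5 ⇒ r5c5=4.
Step 29. [r1c3∈{4,9}] r1c3 is the only open cell in row 1 admitting 4 ⇒ r1c3=4.
Step 30. [r3c7∈{8,9}] in row 3, 8 fits only at r3c7, so r3c7=8.
Step 31. [r6c1∈{9}] r6c1 is down to just 9. So r6c1=9.
Step 32. [r7c6∈{2,3}] in col 6, 3 fits only at r7c6. So r7c6=3.
Step 33. [r5c4∈{2,9}] across row 5, 9 lands solely at r5c4, so r5c4=9.
Step 34. [r4c1∈{4}] r4c1 has the single candidate 4. So r4c1=4.
Step 35. [r6c9∈{6}] nothing but 6 survives at r6c9, so r6c9=6.
Step 36. [r6c4∈{1}] only 1 remains possible at r6c4 ⇒ r6c4=1.
Step 37. [r2c3∈{1}] nothing but 1 survives at r2c3 ⇒ r2c3=1.
Step 38. [r8c8∈{4}] r8c8 is down to just 4. So r8c8=4.
Step 39. [r5c6∈{2}] nothing but 2 survives at r5c6, so r5c6=2.
Step 40. [r5c1∈{8}] r5c1 has the single candidate 8. So r5c1=8.
Step 41. [r1c5∈{8}] only 8 remains possible at r1c5, so r1c5=8.
Step 42. [r1c7∈{9}] nothing but 9 survives at r1c7 ⇒ r1c7=9.
Step 43. [r6c2∈{5}] nothing but 5 survives at r6c2. So r6c2=5.
Step 44. [r7c4∈{2}] r7c4 has the single candidate 2, so r7c4=2.
Step 45. [r2c4∈{4}] nothing but 4 survives at r2c4 ⇒ r2c4=4.
Step 46. [r4c3∈{7}] r4c3 is down to just 7. So r4c3=7.
Step 47. [r9c5∈{6}] r9c5's peers cover all but 6 ⇒ r9c5=6.
Step 48. [r3c4∈{3}] r3c4 has the single candidate 3 ⇒ r3c4=3.
Step 49. [r4c7∈{3}] r4c7 has the single candidate 3. So r4c7=3.
Step 50. [r9c8∈{7}] nothing but 7 survives at r9c8, so r9c8=7.
Step 51. [r3c3∈{9}] nothing but 9 survives at r3c3, so r3c3=9.

Answer: 2 3 4 7 8 6 9 1 5 / 6 8 1 4 9 5 7 3 2 / 5 7 9 3 2 1 8 6 4 / 4 1 7 6 5 8 3 2 9 / 8 6 3 9 4 2 1 5 7 / 9 5 2 1 3 7 4 8 6 / 7 4 6 2 1 3 5 9 8 / 3 2 8 5 7 9 6 4 1 / 1 9 5 8 6 4 2 7 3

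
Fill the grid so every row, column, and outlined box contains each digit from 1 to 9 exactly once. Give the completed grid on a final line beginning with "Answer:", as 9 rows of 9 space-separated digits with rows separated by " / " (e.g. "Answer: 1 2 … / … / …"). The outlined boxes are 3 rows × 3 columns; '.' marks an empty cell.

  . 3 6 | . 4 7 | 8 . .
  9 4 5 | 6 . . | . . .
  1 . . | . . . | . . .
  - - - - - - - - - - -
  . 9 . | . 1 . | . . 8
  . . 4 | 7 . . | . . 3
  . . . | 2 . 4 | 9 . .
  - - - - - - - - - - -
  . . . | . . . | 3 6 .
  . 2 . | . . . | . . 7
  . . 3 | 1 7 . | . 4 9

Step 1. [r8c8∈{1,5,8}] col 8 places 8 nowhere but r8c8, so r8c8=8.
Step 2. [r2c6∈{1,2,3,8}] 1 has one home in col 6: r2c6 ⇒ r2c6=1.
Step 3. [r2c9∈{2}] r2c9's peers cover all but 2 ⇒ r2c9=2.
Step 4. [r2c5∈{3,8}] in row 2, 8 fits only at r2c5 ⇒ r2c5=8.
Step 5. [r7c4∈{4,5,8,9}] across col 4, 8 lands solely at r7c4, so r7c4=8.
Step 6. [r5c6∈{5,6,8,9}] in col 6, 8 fits only at r5c6 ⇒ r5c6=8.
Step 7. [r5c5∈{5,6,9}] r5c5 is the only open cell in row 5 admitting 9, so r5c5=9.
Step 8. [r4c7∈{2,4,5,6,7}] row 4 places 4 nowhere but r4c7, so r4c7=4.
Step 9. [r8c4∈{3,4,5,9}] r8c4 is the only open cell in col 4 admitting 4 ⇒ r8c4=4.
Step 10. [r9c7∈{2,5}] 2 has one home in box 9: r9c7. So r9c7=2.
Step 11. [r1c1∈{2}] nothing but 2 survives at r1c1, so r1c1=2.
Step 12. [r2c7∈{7}] nothing but 7 survives at r2c7 ⇒ r2c7=7.
Step 13. [r5c8∈{1,2,5}] 2 has one home in row 5: r5c8. So r5c8=2.
Step 14. [r3c9∈{4,5,6}] row 3 places 4 nowhere but r3c9 ⇒ r3c9=4.
Step 15. [r6c9∈{1,5,6}] r6c9 is the only open cell in col 9 admitting 6. So r6c9=6.
Step 16. [r4c6∈{3,5,6}] across box 5, 6 lands solely at r4c6. So r4c6=6.
Step 17. [r9c6∈{5}] r9c6 is down to just 5 ⇒ r9c6=5.
Step 18. [r7c5∈{2}] r7c5 is down to just 2, so r7c5=2.
Step 19. [r7c6∈{9}] only 9 remains possible at r7c6. So r7c6=9.
Step 20. [r8c6∈{3}] r8c6 has the single candidate 3. So r8c6=3.
Step 21. [r7c1∈{4,5,7}] 4 has one home in row 7: r7c1, so r7c1=4.
Step 22. [r2c8∈{3}] r2c8 is down to just 3 ⇒ r2c8=3.
Step 23. [r8c5∈{6}] only 6 remains possible at r8c5 ⇒ r8c5=6.
Step 24. [r8c1∈{5}] r8c1 is down to just 5 ⇒ r8c1=5.
Step 25. [r8c7∈{1}] r8c7 has the single candidate 1, so r8c7=1.
Step 26. [r5c2∈{1,5,6}] row 5 places 1 nowhere but r5c2, so r5c2=1.
Step 27. [r6c2∈{5,7,8}] across col 2, 5 lands solely at r6c2 ⇒ r6c2=5.
Step 28. [r3c5∈{3,5}] 5 has one home in col 5: r3c5. So r3c5=5.
Step 29. [r1c4∈{9}] r1c4 is down to just 9. So r1c4=9.
Step 30. [r7c2∈{7}] nothing but 7 survives at r7c2. So r7c2=7.
Step 31. [r3c3∈{7,8}] row 3 places 7 nowhere but r3c3 ⇒ r3c3=7.
Step 32. [r9c2∈{6,8}] 6 has one home in col 2: r9c2 ⇒ r9c2=6.
Step 33. [r1c9∈{1,5}] r1c9 is the only open cell in col 9 admitting 1, so r1c9=1.
Step 34. [r4c4∈{3,5}] 5 has one home in col 4: r4c4, so r4c4=5.
Step 35. [r4c1∈{3,7}] across row 4, 3 lands solely at r4c1, so r4c1=3.
Step 36. [r6c1∈{7,8}] r6c1 is the only open cell in col 1 admitting 7. So r6c1=7.
Step 37. [r8c3∈{9}] r8c3's peers cover all but 9. So r8c3=9.
Step 38. [r3c6∈{2}] nothing but 2 survives at r3c6, so r3c6=2.
Step 39. [r6c8∈{1}] nothing but 1 survives at r6c8. So r6c8=1.
Step 40. [r6c3∈{8}] r6c3 is down to just 8. So r6c3=8.
Step 41. [r5c1∈{6}] r5c1 has the single candidate 6 ⇒ r5c1=6.
Step 42. [r3c4∈{3}] r3c4's peers cover all but 3. So r3c4=3.
Step 43. [r4c3∈{2}] r4c3 is down to just 2. So r4c3=2.
Step 44. [r7c3∈{1}] r7c3 has the single candidate 1 ⇒ r7c3=1.
Step 45. [r4c8∈{7}] r4c8's peers cover all but 7, so r4c8=7.
Step 46. [r3c7∈{6}] r3c7 has the single candidate 6. So r3c7=6.
Step 47. [r1c8∈{5}] r1c8 has the single candidate 5. So r1c8=5.
Step 48. [r3c8∈{9}] nothing but 9 survives at r3c8 ⇒ r3c8=9.
Step 49. [r7c9∈{5}] r7c9 has the single candidate 5, so r7c9=5.
Step 50. [r9c1∈{8}] nothing but 8 survives at r9c1, so r9c1=8.
Step 51. [r3c2∈{8}] r3c2 has the single candidate 8, so r3c2=8.
Step 52. [r5c7∈{5}] only 5 remains possible at r5c7 ⇒ r5c7=5.
Step 53. [r6c5∈{3}] nothing but 3 survives at r6c5, so r6c5=3.

Answer: 2 3 6 9 4 7 8 5 1 / 9 4 5 6 8 1 7 3 2 / 1 8 7 3 5 2 6 9 4 / 3 9 2 5 1 6 4 7 8 / 6 1 4 7 9 8 5 2 3 / 7 5 8 2 3 4 9 1 6 / 4 7 1 8 2 9 3 6 5 / 5 2 9 4 6 3 1 8 7 / 8 6 3 1 7 5 2 4 9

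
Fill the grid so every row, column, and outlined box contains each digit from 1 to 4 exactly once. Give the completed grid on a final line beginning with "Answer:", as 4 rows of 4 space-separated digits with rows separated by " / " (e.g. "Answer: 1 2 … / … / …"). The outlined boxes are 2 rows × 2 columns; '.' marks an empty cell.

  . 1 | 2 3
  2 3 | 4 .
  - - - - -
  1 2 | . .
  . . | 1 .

Step 1. [r4c2∈{4}] r4c2's peers cover all but 4. So r4c2=4.
Step 2. [r2c4∈{1}] r2c4's peers cover all but 1 ⇒ r2c4=1.
Step 3. [r1c1∈{4}] r1c1 has the single candidate 4, so r1c1=4.
Step 4. [r3c4∈{4}] r3c4 is down to just 4 ⇒ r3c4=4.
Step 5. [r3c3∈{3}] r3c3's peers cover all but 3 ⇒ r3c3=3.
Step 6. [r4c1∈{3}] nothing but 3 survives at r4c1, so r4c1=3.
Step 7. [r4c4∈{2}] nothing but 2 survives at r4c4. So r4c4=2.

Answer: 4 1 2 3 / 2 3 4 1 / 1 2 3 4 / 3 4 1 2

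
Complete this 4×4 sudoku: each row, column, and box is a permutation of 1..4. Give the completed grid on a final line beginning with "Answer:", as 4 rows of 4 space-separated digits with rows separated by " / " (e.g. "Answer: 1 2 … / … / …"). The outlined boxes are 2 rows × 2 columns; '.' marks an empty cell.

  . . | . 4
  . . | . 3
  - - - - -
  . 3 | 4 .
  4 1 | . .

Step 1. [r1c2∈{2}] nothing but 2 survives at r1c2, so r1c2=2.
Step 2. [r4c4∈{2}] r4c4 has the single candidate 2, so r4c4=2.
Step 3. [r1c3∈{1}] r1c3 has the single candidate 1. So r1c3=1.
Step 4. [r1c1∈{3}] r1c1 has the single candidate 3. So r1c1=3.
Step 5. [r3c4∈{1}] r3c4's peers cover all but 1. So r3c4=1.
Step 6. [r2c1∈{1}] nothing but 1 survives at r2c1, so r2c1=1.
Step 7. [r4c3∈{3}] r4c3 has the single candidate 3. So r4c3=3.
Step 8. [r2c2∈{4}] r2c2 has the single candidate 4, so r2c2=4.
Step 9. [r3c1∈{2}] r3c1's peers cover all but 2 ⇒ r3c1=2.
Step 10. [r2c3∈{2}] nothing but 2 survives at r2c3, so r2c3=2.

Answer: 3 2 1 4 / 1 4 2 3 / 2 3 4 1 / 4 1 3 2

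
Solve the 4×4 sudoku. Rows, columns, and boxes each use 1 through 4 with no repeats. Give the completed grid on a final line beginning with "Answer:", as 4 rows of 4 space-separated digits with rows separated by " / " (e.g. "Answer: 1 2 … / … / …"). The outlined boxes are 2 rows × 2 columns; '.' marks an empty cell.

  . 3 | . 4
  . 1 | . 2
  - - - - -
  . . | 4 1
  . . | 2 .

Step 1. [r3c1∈{2,3}] 3 has one home in row 3: r3c1 ⇒ r3c1=3.
Step 2. [r2c1∈{4}] only 4 remains possible at r2c1. So r2c1=4.
Step 3. [r4c2∈{4}] nothing but 4 survives at r4c2, so r4c2=4.
Step 4. [r1c1∈{2}] only 2 remains possible at r1c1 ⇒ r1c1=2.
Step 5. [r2c3∈{3}] only 3 remains possible at r2c3 ⇒ r2c3=3.
Step 6. [r1c3∈{1}] only 1 remains possible at r1c3, so r1c3=1.
Step 7. [r4c4∈{3}] only 3 remains possible at r4c4, so r4c4=3.
Step 8. [r3c2∈{2}] nothing but 2 survives at r3c2. So r3c2=2.
Step 9. [r4c1∈{1}] r4c1 is down to just 1. So r4c1=1.

Answer: 2 3 1 4 / 4 1 3 2 / 3 2 4 1 / 1 4 2 3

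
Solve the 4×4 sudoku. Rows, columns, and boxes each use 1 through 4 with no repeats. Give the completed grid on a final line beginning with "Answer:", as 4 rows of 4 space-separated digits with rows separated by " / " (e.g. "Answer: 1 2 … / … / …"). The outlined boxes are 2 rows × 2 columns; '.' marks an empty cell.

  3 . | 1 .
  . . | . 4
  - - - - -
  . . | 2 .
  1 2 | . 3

Step 1. [r3c1∈{4}] r3c1 is down to just 4, so r3c1=4.
Step 2. [r1c2∈{4}] only 4 remains possible at r1c2. So r1c2=4.
Step 3. [r2c2∈{1}] r2c2's peers cover all but 1, so r2c2=1.
Step 4. [r4c3∈{4}] nothing but 4 survives at r4c3. So r4c3=4.
Step 5. [r2c1∈{2}] nothing but 2 survives at r2c1, so r2c1=2.
Step 6. [r1c4∈{2}] r1c4 has the single candidate 2. So r1c4=2.
Step 7. [r3c4∈{1}] r3c4's peers cover all but 1 ⇒ r3c4=1.
Step 8. [r3c2∈{3}] only 3 remains possible at r3c2, so r3c2=3.
Step 9. [r2c3∈{3}] r2c3's peers cover all but 3 ⇒ r2c3=3.

Answer: 3 4 1 2 / 2 1 3 4 / 4 3 2 1 / 1 2 4 3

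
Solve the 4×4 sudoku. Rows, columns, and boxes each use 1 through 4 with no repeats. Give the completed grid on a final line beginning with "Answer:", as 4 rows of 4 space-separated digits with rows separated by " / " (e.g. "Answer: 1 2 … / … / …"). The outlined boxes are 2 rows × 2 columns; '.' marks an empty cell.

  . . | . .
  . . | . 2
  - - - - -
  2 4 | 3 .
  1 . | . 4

Step 1. [r1c4∈{1,3}] across col 4, 3 lands solely at r1c4, so r1c4=3.
Step 2. [r2c1∈{3,4}] 3 has one home in col 1: r2c1, so r2c1=3.
Step 3. [r2c2∈{1}] r2c2's peers cover all but 1 ⇒ r2c2=1.
Step 4. [r1c1∈{4}] only 4 remains possible at r1c1. So r1c1=4.
Step 5. [r1c3∈{1}] only 1 remains possible at r1c3. So r1c3=1.
Step 6. [r4c2∈{3}] r4c2 is down to just 3, so r4c2=3.
Step 7. [r3c4∈{1}] nothing but 1 survives at r3c4. So r3c4=1.
Step 8. [r2c3∈{4}] r2c3 has the single candidate 4 ⇒ r2c3=4.
Step 9. [r1c2∈{2}] nothing but 2 survives at r1c2 ⇒ r1c2=2.
Step 10. [r4c3∈{2}] r4c3 is down to just 2, so r4c3=2.

Answer: 4 2 1 3 / 3 1 4 2 / 2 4 3 1 / 1 3 2 4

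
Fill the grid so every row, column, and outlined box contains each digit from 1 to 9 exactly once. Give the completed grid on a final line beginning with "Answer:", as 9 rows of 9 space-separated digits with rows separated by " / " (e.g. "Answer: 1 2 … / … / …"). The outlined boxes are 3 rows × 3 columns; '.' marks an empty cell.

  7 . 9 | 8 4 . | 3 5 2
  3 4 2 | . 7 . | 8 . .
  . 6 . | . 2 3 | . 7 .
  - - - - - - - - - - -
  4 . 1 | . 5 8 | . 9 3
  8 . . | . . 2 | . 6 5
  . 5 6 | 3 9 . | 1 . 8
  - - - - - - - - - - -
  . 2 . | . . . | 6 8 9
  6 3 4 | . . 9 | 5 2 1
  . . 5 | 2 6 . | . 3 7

Step 1. [r7c1∈{1}] r7c1 is down to just 1. So r7c1=1.
Step 2. [r3c4∈{1,5,9}] across row 3, 1 lands solely at r3c4, so r3c4=1.
Step 3. [r8c4∈{7}] r8c4 is down to just 7, so r8c4=7.
Step 4. [r5c4∈{4}] nothing but 4 survives at r5c4, so r5c4=4.
Step 5. [r4c2∈{7}] r4c2 is down to just 7 ⇒ r4c2=7.
Step 6. [r1c6∈{6}] only 6 remains possible at r1c6, so r1c6=6.
Step 7. [r7c4∈{5}] r7c4's peers cover all but 5 ⇒ r7c4=5.
Step 8. [r9c7∈{4}] r9c7 is down to just 4 ⇒ r9c7=4.
Step 9. [r9c1∈{9}] r9c1 is down to just 9. So r9c1=9.
Step 10. [r2c6∈{5}] nothing but 5 survives at r2c6, so r2c6=5.
Step 11. [r6c8∈{4}] r6c8 is down to just 4 ⇒ r6c8=4.
Step 12. [r5c5∈{1}] r5c5's peers cover all but 1, so r5c5=1.
Step 13. [r9c2∈{8}] nothing but 8 survives at r9c2. So r9c2=8.
Step 14. [r5c7∈{7}] r5c7 is down to just 7 ⇒ r5c7=7.
Step 15. [r9c6∈{1}] r9c6's peers cover all but 1, so r9c6=1.
Step 16. [r2c4∈{9}] r2c4's peers cover all but 9 ⇒ r2c4=9.
Step 17. [r4c4∈{6}] r4c4 has the single candidate 6, so r4c4=6.
Step 18. [r2c9∈{6}] r2c9 has the single candidate 6 ⇒ r2c9=6.
Step 19. [r3c1∈{5}] nothing but 5 survives at r3c1. So r3c1=5.
Step 20. [r3c7∈{9}] nothing but 9 survives at r3c7, so r3c7=9.
Step 21. [r7c5∈{3}] r7c5's peers cover all but 3. So r7c5=3.
Step 22. [r7c3∈{7}] nothing but 7 survives at r7c3, so r7c3=7.
Step 23. [r5c3∈{3}] r5c3's peers cover all but 3 ⇒ r5c3=3.
Step 24. [r3c9∈{4}] r3c9 has the single candidate 4 ⇒ r3c9=4.
Step 25. [r6c1∈{2}] nothing but 2 survives at r6c1 ⇒ r6c1=2.
Step 26. [r6c6∈{7}] r6c6 is down to just 7, so r6c6=7.
Step 27. [r8c5∈{8}] r8c5's peers cover all but 8. So r8c5=8.
Step 28. [r1c2∈{1}] r1c2's peers cover all but 1, so r1c2=1.
Step 29. [r5c2∈{9}] r5c2 has the single candidate 9 ⇒ r5c2=9.
Step 30. [r3c3∈{8}] only 8 remains possible at r3c3, so r3c3=8.
Step 31. [r2c8∈{1}] only 1 remains possible at r2c8, so r2c8=1.
Step 32. [r7c6∈{4}] r7c6's peers cover all but 4 ⇒ r7c6=4.
Step 33. [r4c7∈{2}] r4c7 is down to just 2 ⇒ r4c7=2.

Answer: 7 1 9 8 4 6 3 5 2 / 3 4 2 9 7 5 8 1 6 / 5 6 8 1 2 3 9 7 4 / 4 7 1 6 5 8 2 9 3 / 8 9 3 4 1 2 7 6 5 / 2 5 6 3 9 7 1 4 8 / 1 2 7 5 3 4 6 8 9 / 6 3 4 7 8 9 5 2 1 / 9 8 5 2 6 1 4 3 7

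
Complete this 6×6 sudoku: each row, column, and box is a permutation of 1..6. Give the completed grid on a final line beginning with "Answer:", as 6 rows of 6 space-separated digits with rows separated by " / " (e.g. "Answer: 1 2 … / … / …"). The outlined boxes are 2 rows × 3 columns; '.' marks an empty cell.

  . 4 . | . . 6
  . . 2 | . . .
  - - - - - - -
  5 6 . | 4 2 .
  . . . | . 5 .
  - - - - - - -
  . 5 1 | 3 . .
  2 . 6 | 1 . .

Step 1. [r3c3∈{3}] r3c3's peers cover all but 3, so r3c3=3.
Step 2. [r6c5∈{4}] r6c5's peers cover all but 4. So r6c5=4.
Step 3. [r2c6∈{1,3,4,5}] in row 2, 4 fits only at r2c6. So r2c6=4.
Step 4. [r2c1∈{1,3,6}] in row 2, 6 fits only at r2c1. So r2c1=6.
Step 5. [r1c1∈{1,3}] across col 1, 3 lands solely at r1c1. So r1c1=3.
Step 6. [r4c1∈{1,4}] 1 has one home in col 1: r4c1 ⇒ r4c1=1.
Step 7. [r1c4∈{2,5}] r1c4 is the only open cell in row 1 admitting 2. So r1c4=2.
Step 8. [r2c2∈{1}] r2c2 has the single candidate 1 ⇒ r2c2=1.
Step 9. [r6c2∈{3}] only 3 remains possible at r6c2, so r6c2=3.
Step 10. [r2c4∈{5}] r2c4 has the single candidate 5 ⇒ r2c4=5.
Step 11. [r5c6∈{2}] r5c6 has the single candidate 2. So r5c6=2.
Step 12. [r2c5∈{3}] r2c5 is down to just 3. So r2c5=3.
Step 13. [r3c6∈{1}] r3c6's peers cover all but 1. So r3c6=1.
Step 14. [r4c2∈{2}] r4c2 has the single candidate 2, so r4c2=2.
Step 15. [r5c1∈{4}] r5c1 is down to just 4 ⇒ r5c1=4.
Step 16. [r1c3∈{5}] r1c3 is down to just 5, so r1c3=5.
Step 17. [r4c6∈{3}] r4c6 has the single candidate 3 ⇒ r4c6=3.
Step 18. [r5c5∈{6}] r5c5 is down to just 6 ⇒ r5c5=6.
Step 19. [r1c5∈{1}] only 1 remains possible at r1c5, so r1c5=1.
Step 20. [r6c6∈{5}] r6c6's peers cover all but 5, so r6c6=5.
Step 21. [r4c3∈{4}] nothing but 4 survives at r4c3. So r4c3=4.
Step 22. [r4c4∈{6}] r4c4's peers cover all but 6. So r4c4=6.

Answer: 3 4 5 2 1 6 / 6 1 2 5 3 4 / 5 6 3 4 2 1 / 1 2 4 6 5 3 / 4 5 1 3 6 2 / 2 3 6 1 4 5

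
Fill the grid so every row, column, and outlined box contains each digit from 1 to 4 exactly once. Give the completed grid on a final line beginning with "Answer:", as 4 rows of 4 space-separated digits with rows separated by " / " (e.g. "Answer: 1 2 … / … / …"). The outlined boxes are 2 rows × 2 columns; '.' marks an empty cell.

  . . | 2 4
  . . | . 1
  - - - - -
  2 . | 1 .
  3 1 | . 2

Step 1. [r2c2∈{2,3,4}] across row 2, 2 lands solely at r2c2. So r2c2=2.
Step 2. [r1c1∈{1}] r1c1 has the single candidate 1, so r1c1=1.
Step 3. [r3c4∈{3}] only 3 remains possible at r3c4 ⇒ r3c4=3.
Step 4. [r2c3∈{3}] r2c3 is down to just 3. So r2c3=3.
Step 5. [r4c3∈{4}] only 4 remains possible at r4c3. So r4c3=4.
Step 6. [r3c2∈{4}] only 4 remains possible at r3c2. So r3c2=4.
Step 7. [r1c2∈{3}] r1c2's peers cover all but 3, so r1c2=3.
Step 8. [r2c1∈{4}] r2c1's peers cover all but 4, so r2c1=4.

Answer: 1 3 2 4 / 4 2 3 1 / 2 4 1 3 / 3 1 4 2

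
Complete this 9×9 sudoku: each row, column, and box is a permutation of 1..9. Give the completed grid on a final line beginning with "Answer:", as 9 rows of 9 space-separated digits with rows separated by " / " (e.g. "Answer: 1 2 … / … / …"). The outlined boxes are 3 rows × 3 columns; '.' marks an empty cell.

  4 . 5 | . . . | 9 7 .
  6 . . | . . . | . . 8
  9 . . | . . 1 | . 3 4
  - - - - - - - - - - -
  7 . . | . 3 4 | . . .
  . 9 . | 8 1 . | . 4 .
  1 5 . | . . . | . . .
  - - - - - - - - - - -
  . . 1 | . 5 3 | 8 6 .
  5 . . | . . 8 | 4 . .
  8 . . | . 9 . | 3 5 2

Step 1. [r8c3∈{2,3,6,7,9}] r8c3 is the only open cell in col 3 admitting 9. So r8c3=9.
Step 2. [r6c3∈{2,3,4,6,8}] row 6 places 4 nowhere but r6c3 ⇒ r6c3=4.
Step 3. [r8c2∈{2,3,6,7}] across row 8, 3 lands solely at r8c2. So r8c2=3.
Step 4. [r2c3∈{2,3,7}] across box 1, 3 lands solely at r2c3. So r2c3=3.
Step 5. [r8c8∈{1}] r8c8's peers cover all but 1 ⇒ r8c8=1.
Step 6. [r2c8∈{2}] only 2 remains possible at r2c8 ⇒ r2c8=2.
Step 7. [r8c9∈{7}] r8c9 is down to just 7. So r8c9=7.
Step 8. [r6c9∈{3,6,9}] r6c9 is the only open cell in row 6 admitting 3 ⇒ r6c9=3.
Step 9. [r9c4∈{1,4,6,7}] in row 9, 1 fits only at r9c4, so r9c4=1.
Step 10. [r7c4∈{2,4,7}] 4 has one home in box 8: r7c4, so r7c4=4.
Step 11. [r9c6∈{6,7}] 7 has one home in box 8: r9c6 ⇒ r9c6=7.
Step 12. [r3c3∈{2,7,8}] 7 has one home in col 3: r3c3. So r3c3=7.
Step 13. [r5c7∈{2,5,6,7}] across row 5, 7 lands solely at r5c7 ⇒ r5c7=7.
Step 14. [r4c3∈{2,6,8}] across col 3, 8 lands solely at r4c3. So r4c3=8.
Step 15. [r5c3∈{2,6}] across col 3, 2 lands solely at r5c3 ⇒ r5c3=2.
Step 16. [r4c2∈{6}] nothing but 6 survives at r4c2, so r4c2=6.
Step 17. [r4c8∈{9}] r4c8 is down to just 9, so r4c8=9.
Step 18. [r1c4∈{2,3,6}] across row 1, 3 lands solely at r1c4, so r1c4=3.
Step 19. [r2c2∈{1}] r2c2's peers cover all but 1. So r2c2=1.
Step 20. [r2c7∈{5}] nothing but 5 survives at r2c7, so r2c7=5.
Step 21. [r3c7∈{6}] only 6 remains possible at r3c7. So r3c7=6.
Step 22. [r6c7∈{2}] nothing but 2 survives at r6c7. So r6c7=2.
Step 23. [r1c6∈{2,6}] across col 6, 2 lands solely at r1c6. So r1c6=2.
Step 24. [r1c5∈{6,8}] r1c5 is the only open cell in row 1 admitting 6, so r1c5=6.
Step 25. [r5c6∈{5,6}] r5c6 is the only open cell in col 6 admitting 5 ⇒ r5c6=5.
Step 26. [r6c5∈{7}] r6c5 has the single candidate 7, so r6c5=7.
Step 27. [r8c4∈{2,6}] 6 has one home in row 8: r8c4, so r8c4=6.
Step 28. [r2c6∈{9}] r2c6 has the single candidate 9, so r2c6=9.
Step 29. [r3c2∈{2,8}] in row 3, 2 fits only at r3c2. So r3c2=2.
Step 30. [r4c7∈{1}] only 1 remains possible at r4c7. So r4c7=1.
Step 31. [r9c3∈{6}] nothing but 6 survives at r9c3. So r9c3=6.
Step 32. [r3c4∈{5}] only 5 remains possible at r3c4. So r3c4=5.
Step 33. [r5c1∈{3}] r5c1's peers cover all but 3 ⇒ r5c1=3.
Step 34. [r5c9∈{6}] r5c9 is down to just 6 ⇒ r5c9=6.
Step 35. [r7c1∈{2}] nothing but 2 survives at r7c1 ⇒ r7c1=2.
Step 36. [r4c4∈{2}] r4c4 has the single candidate 2. So r4c4=2.
Step 37. [r6c6∈{6}] nothing but 6 survives at r6c6. So r6c6=6.
Step 38. [r6c8∈{8}] only 8 remains possible at r6c8, so r6c8=8.
Step 39. [r2c4∈{7}] r2c4 is down to just 7, so r2c4=7.
Step 40. [r9c2∈{4}] r9c2's peers cover all but 4, so r9c2=4.
Step 41. [r3c5∈{8}] nothing but 8 survives at r3c5. So r3c5=8.
Step 42. [r8c5∈{2}] r8c5's peers cover all but 2 ⇒ r8c5=2.
Step 43. [r2c5∈{4}] r2c5 is down to just 4. So r2c5=4.
Step 44. [r7c2∈{7}] r7c2's peers cover all but 7. So r7c2=7.
Step 45. [r6c4∈{9}] r6c4's peers cover all but 9, so r6c4=9.
Step 46. [r4c9∈{5}] r4c9's peers cover all but 5 ⇒ r4c9=5.
Step 47. [r7c9∈{9}] only 9 remains possible at r7c9 ⇒ r7c9=9.
Step 48. [r1c2∈{8}] nothing but 8 survives at r1c2 ⇒ r1c2=8.
Step 49. [r1c9∈{1}] only 1 remains possible at r1c9, so r1c9=1.

Answer: 4 8 5 3 6 2 9 7 1 / 6 1 3 7 4 9 5 2 8 / 9 2 7 5 8 1 6 3 4 / 7 6 8 2 3 4 1 9 5 / 3 9 2 8 1 5 7 4 6 / 1 5 4 9 7 6 2 8 3 / 2 7 1 4 5 3 8 6 9 / 5 3 9 6 2 8 4 1 7 / 8 4 6 1 9 7 3 5 2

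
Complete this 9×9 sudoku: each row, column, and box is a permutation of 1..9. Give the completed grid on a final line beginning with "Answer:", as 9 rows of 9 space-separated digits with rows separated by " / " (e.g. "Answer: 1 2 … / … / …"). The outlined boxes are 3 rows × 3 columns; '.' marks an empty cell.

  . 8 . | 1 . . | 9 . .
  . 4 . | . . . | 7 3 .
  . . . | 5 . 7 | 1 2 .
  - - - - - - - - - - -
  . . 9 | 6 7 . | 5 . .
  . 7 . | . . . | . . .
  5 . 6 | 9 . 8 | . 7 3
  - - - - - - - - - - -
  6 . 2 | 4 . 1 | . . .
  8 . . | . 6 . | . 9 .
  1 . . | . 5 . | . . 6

Step 1. [r3c3∈{3}] only 3 remains possible at r3c3, so r3c3=3.
Step 2. [r8c9∈{1,2,4,5,7}] in row 8, 1 fits only at r8c9. So r8c9=1.
Step 3. [r5c3∈{1,4,8}] in col 3, 8 fits only at r5c3 ⇒ r5c3=8.
Step 4. [r1c8∈{4,5,6}] box 3 places 6 nowhere but r1c8, so r1c8=6.
Step 5. [r7c8∈{5,8}] r7c8 is the only open cell in col 8 admitting 5. So r7c8=5.
Step 6. [r5c6∈{2,3,4,5}] across row 5, 5 lands solely at r5c6, so r5c6=5.
Step 7. [r3c1∈{9}] r3c1's peers cover all but 9, so r3c1=9.
Step 8. [r2c1∈{2}] r2c1 is down to just 2, so r2c1=2.
Step 9. [r2c4∈{8}] only 8 remains possible at r2c4 ⇒ r2c4=8.
Step 10. [r3c5∈{4}] r3c5 is down to just 4 ⇒ r3c5=4.
Step 11. [r6c7∈{2,4}] 4 has one home in row 6: r6c7. So r6c7=4.
Step 12. [r7c5∈{3,8,9}] in col 5, 8 fits only at r7c5, so r7c5=8.
Step 13. [r9c6∈{2,3,9}] 9 has one home in box 8: r9c6. So r9c6=9.
Step 14. [r9c2∈{3}] r9c2 has the single candidate 3. So r9c2=3.
Step 15. [r4c6∈{2,3,4}] across col 6, 4 lands solely at r4c6, so r4c6=4.
Step 16. [r8c3∈{4,5,7}] across row 8, 4 lands solely at r8c3, so r8c3=4.
Step 17. [r8c4∈{2,3,7}] in row 8, 7 fits only at r8c4, so r8c4=7.
Step 18. [r9c4∈{2}] r9c4's peers cover all but 2 ⇒ r9c4=2.
Step 19. [r5c8∈{1}] r5c8 has the single candidate 1, so r5c8=1.
Step 20. [r6c5∈{1,2}] in col 5, 1 fits only at r6c5 ⇒ r6c5=1.
Step 21. [r5c5∈{2,3}] in box 5, 2 fits only at r5c5. So r5c5=2.
Step 22. [r4c8∈{8}] nothing but 8 survives at r4c8, so r4c8=8.
Step 23. [r8c6∈{3}] nothing but 3 survives at r8c6. So r8c6=3.
Step 24. [r2c9∈{5}] r2c9 is down to just 5, so r2c9=5.
Step 25. [r6c2∈{2}] r6c2's peers cover all but 2 ⇒ r6c2=2.
Step 26. [r1c3∈{5,7}] r1c3 is the only open cell in row 1 admitting 5, so r1c3=5.
Step 27. [r4c1∈{3}] only 3 remains possible at r4c1. So r4c1=3.
Step 28. [r8c2∈{5}] nothing but 5 survives at r8c2. So r8c2=5.
Step 29. [r1c1∈{7}] nothing but 7 survives at r1c1, so r1c1=7.
Step 30. [r7c9∈{7}] r7c9 has the single candidate 7 ⇒ r7c9=7.
Step 31. [r3c9∈{8}] r3c9 is down to just 8, so r3c9=8.
Step 32. [r9c8∈{4}] r9c8's peers cover all but 4 ⇒ r9c8=4.
Step 33. [r5c1∈{4}] only 4 remains possible at r5c1. So r5c1=4.
Step 34. [r5c9∈{9}] only 9 remains possible at r5c9 ⇒ r5c9=9.
Step 35. [r1c9∈{4}] only 4 remains possible at r1c9. So r1c9=4.
Step 36. [r1c6∈{2}] r1c6 has the single candidate 2. So r1c6=2.
Step 37. [r3c2∈{6}] only 6 remains possible at r3c2 ⇒ r3c2=6.
Step 38. [r2c6∈{6}] only 6 remains possible at r2c6 ⇒ r2c6=6.
Step 39. [r2c3∈{1}] r2c3's peers cover all but 1, so r2c3=1.
Step 40. [r4c9∈{2}] r4c9 is down to just 2. So r4c9=2.
Step 41. [r7c7∈{3}] r7c7 is down to just 3 ⇒ r7c7=3.
Step 42. [r8c7∈{2}] only 2 remains possible at r8c7 ⇒ r8c7=2.
Step 43. [r5c4∈{3}] r5c4 has the single candidate 3. So r5c4=3.
Step 44. [r4c2∈{1}] r4c2 has the single candidate 1. So r4c2=1.
Step 45. [r9c3∈{7}] r9c3 has the single candidate 7. So r9c3=7.
Step 46. [r1c5∈{3}] r1c5 is down to just 3. So r1c5=3.
Step 47. [r9c7∈{8}] r9c7 has the single candidate 8, so r9c7=8.
Step 48. [r5c7∈{6}] nothing but 6 survives at r5c7, so r5c7=6.
Step 49. [r7c2∈{9}] r7c2 has the single candidate 9, so r7c2=9.
Step 50. [r2c5∈{9}] nothing but 9 survives at r2c5 ⇒ r2c5=9.

Answer: 7 8 5 1 3 2 9 6 4 / 2 4 1 8 9 6 7 3 5 / 9 6 3 5 4 7 1 2 8 / 3 1 9 6 7 4 5 8 2 / 4 7 8 3 2 5 6 1 9 / 5 2 6 9 1 8 4 7 3 / 6 9 2 4 8 1 3 5 7 / 8 5 4 7 6 3 2 9 1 / 1 3 7 2 5 9 8 4 6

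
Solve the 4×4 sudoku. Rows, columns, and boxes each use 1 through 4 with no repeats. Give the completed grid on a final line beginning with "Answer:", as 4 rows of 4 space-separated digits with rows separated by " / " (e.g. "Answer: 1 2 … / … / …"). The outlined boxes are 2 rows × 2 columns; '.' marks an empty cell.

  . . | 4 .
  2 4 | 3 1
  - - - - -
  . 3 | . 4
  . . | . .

Step 1. [r3c1∈{1}] nothing but 1 survives at r3c1 ⇒ r3c1=1.
Step 2. [r4c2∈{2}] nothing but 2 survives at r4c2. So r4c2=2.
Step 3. [r3c3∈{2}] r3c3 has the single candidate 2. So r3c3=2.
Step 4. [r4c1∈{4}] r4c1's peers cover all but 4. So r4c1=4.
Step 5. [r4c3∈{1}] r4c3 has the single candidate 1, so r4c3=1.
Step 6. [r1c4∈{2}] only 2 remains possible at r1c4. So r1c4=2.
Step 7. [r1c2∈{1}] nothing but 1 survives at r1c2 ⇒ r1c2=1.
Step 8. [r4c4∈{3}] r4c4 has the single candidate 3, so r4c4=3.
Step 9. [r1c1∈{3}] r1c1's peers cover all but 3, so r1c1=3.

Answer: 3 1 4 2 / 2 4 3 1 / 1 3 2 4 / 4 2 1 3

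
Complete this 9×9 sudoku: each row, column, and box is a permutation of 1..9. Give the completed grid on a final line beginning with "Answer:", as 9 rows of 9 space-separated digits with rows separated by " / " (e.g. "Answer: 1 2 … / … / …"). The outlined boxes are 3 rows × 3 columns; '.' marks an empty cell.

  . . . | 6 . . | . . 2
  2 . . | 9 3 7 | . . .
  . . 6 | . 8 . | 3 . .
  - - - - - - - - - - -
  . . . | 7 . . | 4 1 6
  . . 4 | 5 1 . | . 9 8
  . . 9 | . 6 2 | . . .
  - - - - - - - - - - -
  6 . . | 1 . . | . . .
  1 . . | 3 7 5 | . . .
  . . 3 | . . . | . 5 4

Step 1. [r9c7∈{1,2,6,7,8,9}] 1 has one home in row 9: r9c7, so r9c7=1.
Step 2. [r6c2∈{1,3,5,7,8}] r6c2 is the only open cell in row 6 admitting 1. So r6c2=1.
Step 3. [r8c2∈{2,4,8,9}] 4 has one home in row 8: r8c2, so r8c2=4.
Step 4. [r1c5∈{4,5}] 5 has one home in col 5: r1c5 ⇒ r1c5=5.
Step 5. [r5c7∈{2,7}] r5c7 is the only open cell in box 6 admitting 2, so r5c7=2.
Step 6. [r2c8∈{4,6,8}] across row 2, 4 lands solely at r2c8 ⇒ r2c8=4.
Step 7. [r3c8∈{7}] only 7 remains possible at r3c8 ⇒ r3c8=7.
Step 8. [r1c8∈{8}] r1c8 is down to just 8. So r1c8=8.
Step 9. [r1c7∈{9}] r1c7 is down to just 9, so r1c7=9.
Step 10. [r6c8∈{3}] r6c8 has the single candidate 3 ⇒ r6c8=3.
Step 11. [r7c8∈{2}] nothing but 2 survives at r7c8. So r7c8=2.
Step 12. [r8c3∈{2,8}] r8c3 is the only open cell in row 8 admitting 2. So r8c3=2.
Step 13. [r4c2∈{2,3,5,8}] 2 has one home in row 4: r4c2. So r4c2=2.
Step 14. [r4c5∈{9}] only 9 remains possible at r4c5. So r4c5=9.
Step 15. [r5c6∈{3}] nothing but 3 survives at r5c6, so r5c6=3.
Step 16. [r4c6∈{8}] r4c6 has the single candidate 8, so r4c6=8.
Step 17. [r5c1∈{7}] nothing but 7 survives at r5c1 ⇒ r5c1=7.
Step 18. [r9c2∈{7,8,9}] across row 9, 7 lands solely at r9c2 ⇒ r9c2=7.
Step 19. [r4c3∈{5}] r4c3 is down to just 5. So r4c3=5.
Step 20. [r3c1∈{4,5,9}] 5 has one home in col 1: r3c1, so r3c1=5.
Step 21. [r7c3∈{8}] only 8 remains possible at r7c3 ⇒ r7c3=8.
Step 22. [r7c9∈{3,7,9}] across row 7, 3 lands solely at r7c9 ⇒ r7c9=3.
Step 23. [r2c7∈{5,6}] across row 2, 6 lands solely at r2c7. So r2c7=6.
Step 24. [r3c9∈{1}] only 1 remains possible at r3c9, so r3c9=1.
Step 25. [r3c6∈{4}] only 4 remains possible at r3c6 ⇒ r3c6=4.
Step 26. [r7c6∈{9}] only 9 remains possible at r7c6, so r7c6=9.
Step 27. [r6c9∈{5,7}] r6c9 is the only open cell in col 9 admitting 7, so r6c9=7.
Step 28. [r9c4∈{2,8}] 8 has one home in row 9: r9c4 ⇒ r9c4=8.
Step 29. [r1c1∈{3,4}] across row 1, 4 lands solely at r1c1, so r1c1=4.
Step 30. [r1c6∈{1}] r1c6's peers cover all but 1. So r1c6=1.
Step 31. [r6c4∈{4}] r6c4 is down to just 4 ⇒ r6c4=4.
Step 32. [r7c7∈{7}] only 7 remains possible at r7c7. So r7c7=7.
Step 33. [r8c9∈{9}] r8c9 is down to just 9, so r8c9=9.
Step 34. [r5c2∈{6}] nothing but 6 survives at r5c2, so r5c2=6.
Step 35. [r7c5∈{4}] r7c5 has the single candidate 4 ⇒ r7c5=4.
Step 36. [r9c6∈{6}] r9c6's peers cover all but 6, so r9c6=6.
Step 37. [r6c1∈{8}] only 8 remains possible at r6c1 ⇒ r6c1=8.
Step 38. [r1c2∈{3}] r1c2 has the single candidate 3. So r1c2=3.
Step 39. [r1c3∈{7}] only 7 remains possible at r1c3. So r1c3=7.
Step 40. [r3c2∈{9}] r3c2 is down to just 9, so r3c2=9.
Step 41. [r8c7∈{8}] r8c7 has the single candidate 8 ⇒ r8c7=8.
Step 42. [r8c8∈{6}] only 6 remains possible at r8c8, so r8c8=6.
Step 43. [r9c1∈{9}] nothing but 9 survives at r9c1, so r9c1=9.
Step 44. [r2c3∈{1}] r2c3 has the single candidate 1, so r2c3=1.
Step 45. [r9c5∈{2}] r9c5 has the single candidate 2 ⇒ r9c5=2.
Step 46. [r7c2∈{5}] r7c2 has the single candidate 5. So r7c2=5.
Step 47. [r2c9∈{5}] r2c9's peers cover all but 5 ⇒ r2c9=5.
Step 48. [r3c4∈{2}] r3c4 has the single candidate 2, so r3c4=2.
Step 49. [r2c2∈{8}] r2c2's peers cover all but 8 ⇒ r2c2=8.
Step 50. [r4c1∈{3}] r4c1 has the single candidate 3 ⇒ r4c1=3.
Step 51. [r6c7∈{5}] r6c7 has the single candidate 5, so r6c7=5.

Answer: 4 3 7 6 5 1 9 8 2 / 2 8 1 9 3 7 6 4 5 / 5 9 6 2 8 4 3 7 1 / 3 2 5 7 9 8 4 1 6 / 7 6 4 5 1 3 2 9 8 / 8 1 9 4 6 2 5 3 7 / 6 5 8 1 4 9 7 2 3 / 1 4 2 3 7 5 8 6 9 / 9 7 3 8 2 6 1 5 4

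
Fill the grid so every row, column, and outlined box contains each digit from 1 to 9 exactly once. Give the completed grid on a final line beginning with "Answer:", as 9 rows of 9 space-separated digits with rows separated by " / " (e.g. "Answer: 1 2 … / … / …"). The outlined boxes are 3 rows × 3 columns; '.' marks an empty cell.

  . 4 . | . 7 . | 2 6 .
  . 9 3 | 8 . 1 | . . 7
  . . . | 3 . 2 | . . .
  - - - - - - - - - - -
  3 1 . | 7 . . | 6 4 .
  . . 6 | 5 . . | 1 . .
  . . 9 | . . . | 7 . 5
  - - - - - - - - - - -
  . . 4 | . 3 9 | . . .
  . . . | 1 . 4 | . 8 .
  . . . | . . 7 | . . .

Step 1. [r9c5∈{2,5,6,8}] 8 has one home in box 8: r9c5, so r9c5=8.
Step 2. [r3c7∈{4,5,8,9}] across col 7, 8 lands solely at r3c7. So r3c7=8.
Step 3. [r8c5∈{2,5,6}] across box 8, 5 lands solely at r8c5 ⇒ r8c5=5.
Step 4. [r2c1∈{2,5,6}] r2c1 is the only open cell in row 2 admitting 2. So r2c1=2.
Step 5. [r7c7∈{5}] r7c7 has the single candidate 5 ⇒ r7c7=5.
Step 6. [r4c3∈{2,5,8}] 5 has one home in row 4: r4c3. So r4c3=5.
Step 7. [r6c4∈{2,4,6}] 4 has one home in col 4: r6c4, so r6c4=4.
Step 8. [r6c1∈{8}] r6c1's peers cover all but 8, so r6c1=8.
Step 9. [r6c2∈{2}] r6c2 is down to just 2. So r6c2=2.
Step 10. [r1c9∈{1,3,9}] row 1 places 3 nowhere but r1c9. So r1c9=3.
Step 11. [r5c2∈{7}] r5c2 is down to just 7 ⇒ r5c2=7.
Step 12. [r2c5∈{4,6}] 6 has one home in row 2: r2c5. So r2c5=6.
Step 13. [r7c8∈{1,2,7}] 7 has one home in col 8: r7c8, so r7c8=7.
Step 14. [r6c8∈{3}] r6c8 has the single candidate 3 ⇒ r6c8=3.
Step 15. [r3c5∈{4,9}] in col 5, 4 fits only at r3c5, so r3c5=4.
Step 16. [r9c9∈{1,2,4,6,9}] in col 9, 4 fits only at r9c9 ⇒ r9c9=4.
Step 17. [r4c6∈{8}] nothing but 8 survives at r4c6 ⇒ r4c6=8.
Step 18. [r5c9∈{2,8,9}] 8 has one home in row 5: r5c9. So r5c9=8.
Step 19. [r2c8∈{5}] r2c8 is down to just 5. So r2c8=5.
Step 20. [r1c6∈{5}] r1c6 has the single candidate 5 ⇒ r1c6=5.
Step 21. [r1c1∈{1}] r1c1 has the single candidate 1 ⇒ r1c1=1.
Step 22. [r7c1∈{6}] r7c1 is down to just 6. So r7c1=6.
Step 23. [r7c9∈{1,2}] row 7 places 1 nowhere but r7c9, so r7c9=1.
Step 24. [r3c9∈{9}] only 9 remains possible at r3c9 ⇒ r3c9=9.
Step 25. [r4c9∈{2}] r4c9 is down to just 2 ⇒ r4c9=2.
Step 26. [r9c8∈{2,9}] col 8 places 2 nowhere but r9c8. So r9c8=2.
Step 27. [r3c3∈{7}] r3c3 is down to just 7, so r3c3=7.
Step 28. [r3c1∈{5}] nothing but 5 survives at r3c1, so r3c1=5.
Step 29. [r8c2∈{3}] r8c2 has the single candidate 3 ⇒ r8c2=3.
Step 30. [r8c7∈{9}] r8c7 is down to just 9. So r8c7=9.
Step 31. [r5c8∈{9}] r5c8 has the single candidate 9 ⇒ r5c8=9.
Step 32. [r2c7∈{4}] r2c7 has the single candidate 4, so r2c7=4.
Step 33. [r5c5∈{2}] r5c5 has the single candidate 2 ⇒ r5c5=2.
Step 34. [r8c9∈{6}] r8c9 is down to just 6. So r8c9=6.
Step 35. [r9c3∈{1}] r9c3's peers cover all but 1. So r9c3=1.
Step 36. [r5c6∈{3}] only 3 remains possible at r5c6, so r5c6=3.
Step 37. [r4c5∈{9}] r4c5 has the single candidate 9, so r4c5=9.
Step 38. [r9c4∈{6}] r9c4's peers cover all but 6 ⇒ r9c4=6.
Step 39. [r8c1∈{7}] r8c1's peers cover all but 7. So r8c1=7.
Step 40. [r3c8∈{1}] r3c8 has the single candidate 1, so r3c8=1.
Step 41. [r3c2∈{6}] nothing but 6 survives at r3c2. So r3c2=6.
Step 42. [r9c7∈{3}] r9c7 has the single candidate 3 ⇒ r9c7=3.
Step 43. [r1c4∈{9}] nothing but 9 survives at r1c4, so r1c4=9.
Step 44. [r7c4∈{2}] only 2 remains possible at r7c4. So r7c4=2.
Step 45. [r7c2∈{8}] r7c2 is down to just 8, so r7c2=8.
Step 46. [r9c2∈{5}] r9c2's peers cover all but 5, so r9c2=5.
Step 47. [r6c5∈{1}] nothing but 1 survives at r6c5 ⇒ r6c5=1.
Step 48. [r1c3∈{8}] r1c3's peers cover all but 8 ⇒ r1c3=8.
Step 49. [r6c6∈{6}] only 6 remains possible at r6c6 ⇒ r6c6=6.
Step 50. [r9c1∈{9}] only 9 remains possible at r9c1. So r9c1=9.
Step 51. [r5c1∈{4}] r5c1 has the single candidate 4. So r5c1=4.
Step 52. [r8c3∈{2}] r8c3's peers cover all but 2. So r8c3=2.

Answer: 1 4 8 9 7 5 2 6 3 / 2 9 3 8 6 1 4 5 7 / 5 6 7 3 4 2 8 1 9 / 3 1 5 7 9 8 6 4 2 / 4 7 6 5 2 3 1 9 8 / 8 2 9 4 1 6 7 3 5 / 6 8 4 2 3 9 5 7 1 / 7 3 2 1 5 4 9 8 6 / 9 5 1 6 8 7 3 2 4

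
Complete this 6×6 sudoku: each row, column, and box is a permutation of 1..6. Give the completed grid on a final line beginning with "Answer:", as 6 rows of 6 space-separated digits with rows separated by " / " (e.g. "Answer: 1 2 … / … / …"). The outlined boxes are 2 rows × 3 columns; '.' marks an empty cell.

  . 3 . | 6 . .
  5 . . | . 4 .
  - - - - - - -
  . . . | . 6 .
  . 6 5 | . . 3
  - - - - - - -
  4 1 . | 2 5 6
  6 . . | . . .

Step 1. [r2c2∈{2}] nothing but 2 survives at r2c2, so r2c2=2.
Step 2. [r2c6∈{1}] only 1 remains possible at r2c6. So r2c6=1.
Step 3. [r4c4∈{1,4}] across row 4, 4 lands solely at r4c4, so r4c4=4.
Step 4. [r1c1∈{1}] only 1 remains possible at r1c1. So r1c1=1.
Step 5. [r3c3∈{1,2,3,4}] in col 3, 1 fits only at r3c3. So r3c3=1.
Step 6. [r6c5∈{1,3}] col 5 places 3 nowhere but r6c5. So r6c5=3.
Step 7. [r4c1∈{2}] r4c1's peers cover all but 2. So r4c1=2.
Step 8. [r1c6∈{2,5}] across row 1, 5 lands solely at r1c6 ⇒ r1c6=5.
Step 9. [r6c4∈{1}] nothing but 1 survives at r6c4 ⇒ r6c4=1.
Step 10. [r1c5∈{2}] r1c5 is down to just 2. So r1c5=2.
Step 11. [r5c3∈{3}] only 3 remains possible at r5c3, so r5c3=3.
Step 12. [r3c1∈{3}] r3c1 has the single candidate 3. So r3c1=3.
Step 13. [r6c3∈{2}] r6c3 is down to just 2, so r6c3=2.
Step 14. [r3c4∈{5}] only 5 remains possible at r3c4. So r3c4=5.
Step 15. [r3c2∈{4}] r3c2's peers cover all but 4, so r3c2=4.
Step 16. [r4c5∈{1}] r4c5's peers cover all but 1. So r4c5=1.
Step 17. [r6c6∈{4}] r6c6's peers cover all but 4 ⇒ r6c6=4.
Step 18. [r2c3∈{6}] r2c3 has the single candidate 6. So r2c3=6.
Step 19. [r2c4∈{3}] only 3 remains possible at r2c4 ⇒ r2c4=3.
Step 20. [r3c6∈{2}] nothing but 2 survives at r3c6. So r3c6=2.
Step 21. [r6c2∈{5}] only 5 remains possible at r6c2, so r6c2=5.
Step 22. [r1c3∈{4}] nothing but 4 survives at r1c3. So r1c3=4.

Answer: 1 3 4 6 2 5 / 5 2 6 3 4 1 / 3 4 1 5 6 2 / 2 6 5 4 1 3 / 4 1 3 2 5 6 / 6 5 2 1 3 4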